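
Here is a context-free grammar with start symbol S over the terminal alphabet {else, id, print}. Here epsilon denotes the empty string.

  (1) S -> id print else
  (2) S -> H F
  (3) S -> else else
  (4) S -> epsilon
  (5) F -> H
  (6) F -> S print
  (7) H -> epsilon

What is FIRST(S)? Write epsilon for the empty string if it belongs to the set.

{epsilon, else, id, print}

FIRST(H) = {epsilon}
FIRST(S) = {epsilon, else, id, print}  (via H F)
FIRST(F) = {epsilon, else, id, print}  (via H, S print)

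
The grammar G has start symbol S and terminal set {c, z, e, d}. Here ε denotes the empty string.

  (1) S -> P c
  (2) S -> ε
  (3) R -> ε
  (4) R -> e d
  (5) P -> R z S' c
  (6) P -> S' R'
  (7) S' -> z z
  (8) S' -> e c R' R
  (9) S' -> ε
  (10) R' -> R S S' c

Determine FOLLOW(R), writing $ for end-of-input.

FIRST(R): from R->ε we get {ε}; from R->e d we get {e}. So FIRST(R) = {ε, e}.
FIRST(S'): from S'->z z we get {z}; from S'->e c R' R we get {e}; from S'->ε we get {ε}. So FIRST(S') = {ε, e, z}.
FIRST(S): from S->P c we get {c, e, z}; from S->ε we get {ε}. So FIRST(S) = {ε, c, e, z}.
FIRST(R'): from R'->R S S' c we get {c, e, z}. So FIRST(R') = {c, e, z}.
FIRST(P): from P->R z S' c we get {e, z}; from P->S' R' we get {c, e, z}. So FIRST(P) = {c, e, z}.
FOLLOW(S) includes $ since S is the start symbol.
FOLLOW(S): in R'->R S S' c, S is followed by S' c with FIRST {c, e, z}. Thus FOLLOW(S) = {$, c, e, z}.
FOLLOW(P): in S->P c, P is followed by c with FIRST {c}. Thus FOLLOW(P) = {c}.
FOLLOW(S'): in P->R z S' c, S' is followed by c with FIRST {c}; in P->S' R', S' is followed by R' with FIRST {c, e, z}; in R'->R S S' c, S' is followed by c with FIRST {c}. Thus FOLLOW(S') = {c, e, z}.
FOLLOW(R): in P->R z S' c, R is followed by z S' c with FIRST {z}; in S'->e c R' R, the suffix after R is empty, so FOLLOW(R) ⊇ FOLLOW(S') = {c, e, z}; in R'->R S S' c, R is followed by S S' c with FIRST {c, e, z}. Thus FOLLOW(R) = {c, e, z}.
FOLLOW(R'): in P->S' R', the suffix after R' is empty, so FOLLOW(R') ⊇ FOLLOW(P) = {c}; in S'->e c R' R, R' is followed by R with FIRST {ε, e}; in S'->e c R' R, the suffix after R' is nullable, so FOLLOW(R') ⊇ FOLLOW(S') = {c, e, z}. Thus FOLLOW(R') = {c, e, z}.

{c, e, z}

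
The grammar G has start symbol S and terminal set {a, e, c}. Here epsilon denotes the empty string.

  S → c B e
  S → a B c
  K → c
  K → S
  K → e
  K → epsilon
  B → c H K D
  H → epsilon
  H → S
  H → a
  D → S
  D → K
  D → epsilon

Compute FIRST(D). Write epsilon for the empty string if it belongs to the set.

FIRST(S) = {a, c}
FIRST(B) = {c}
FIRST(K) = {epsilon, a, c, e}  (via S)
FIRST(H) = {epsilon, a, c}  (via S)
FIRST(D) = {epsilon, a, c, e}  (via S, K)

{epsilon, a, c, e}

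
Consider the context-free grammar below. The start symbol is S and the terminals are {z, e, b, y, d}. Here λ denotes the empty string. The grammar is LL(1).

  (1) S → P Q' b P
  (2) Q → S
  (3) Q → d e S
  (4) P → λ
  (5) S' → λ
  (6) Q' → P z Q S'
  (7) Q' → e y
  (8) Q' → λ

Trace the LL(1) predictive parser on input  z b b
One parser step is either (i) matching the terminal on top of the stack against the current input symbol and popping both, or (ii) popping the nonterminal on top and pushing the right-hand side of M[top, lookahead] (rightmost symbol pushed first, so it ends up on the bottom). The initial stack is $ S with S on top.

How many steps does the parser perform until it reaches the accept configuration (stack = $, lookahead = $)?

      Stack              Input    Action
   1  $ S                z b b $  expand S → P Q' b P
   2  $ P b Q' P         z b b $  expand P → λ
   3  $ P b Q'           z b b $  expand Q' → P z Q S'
   4  $ P b S' Q z P     z b b $  expand P → λ
   5  $ P b S' Q z       z b b $  match z
   6  $ P b S' Q         b b $    expand Q → S
   7  $ P b S' S         b b $    expand S → P Q' b P
   8  $ P b S' P b Q' P  b b $    expand P → λ
   9  $ P b S' P b Q'    b b $    expand Q' → λ
  10  $ P b S' P b       b b $    match b
  11  $ P b S' P         b $      expand P → λ
  12  $ P b S'           b $      expand S' → λ
  13  $ P b              b $      match b
  14  $ P                $        expand P → λ
Accept reached after 14 steps.

14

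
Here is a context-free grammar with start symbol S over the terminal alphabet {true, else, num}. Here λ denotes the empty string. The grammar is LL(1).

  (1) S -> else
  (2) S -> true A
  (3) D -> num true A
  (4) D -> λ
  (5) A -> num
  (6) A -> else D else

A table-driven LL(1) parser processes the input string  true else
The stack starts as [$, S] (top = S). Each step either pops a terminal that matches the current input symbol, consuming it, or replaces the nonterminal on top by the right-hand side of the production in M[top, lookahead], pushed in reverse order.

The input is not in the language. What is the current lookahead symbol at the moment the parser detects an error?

step 1: stack=$ S  input=true else $  — expand S -> true A
step 2: stack=$ A true  input=true else $  — match true
step 3: stack=$ A  input=else $  — expand A -> else D else
step 4: stack=$ else D else  input=else $  — match else
step 5: stack=$ else D  input=$  — error: M[D, $] is empty

$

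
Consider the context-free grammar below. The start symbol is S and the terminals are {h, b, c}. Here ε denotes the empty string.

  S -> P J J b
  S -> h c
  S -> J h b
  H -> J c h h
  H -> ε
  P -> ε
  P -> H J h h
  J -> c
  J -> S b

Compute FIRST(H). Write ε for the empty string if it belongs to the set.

{ε, c, h}

FIRST(S) = {c, h}  (via P J J b, J h b)
FIRST(J) = {c, h}  (via S b)
FIRST(H) = {ε, c, h}  (via J c h h)
FIRST(P) = {ε, c, h}  (via H J h h)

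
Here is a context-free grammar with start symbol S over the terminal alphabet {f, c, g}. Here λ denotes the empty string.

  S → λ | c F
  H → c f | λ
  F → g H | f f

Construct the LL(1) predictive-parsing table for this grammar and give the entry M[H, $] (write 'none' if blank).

H → λ

FIRST(S) = {λ, c}
FIRST(H) = {λ, c}
FIRST(F) = {f, g}
FOLLOW(S) includes $ since S is the start symbol.
FOLLOW(F): in S→c F, the suffix after F is empty, so FOLLOW(F) ⊇ FOLLOW(S) = {$}. Thus FOLLOW(F) = {$}.
FOLLOW(H): in F→g H, the suffix after H is empty, so FOLLOW(H) ⊇ FOLLOW(F) = {$}. Thus FOLLOW(H) = {$}.
For H → c f: FIRST(c f) = {c}, so it goes in M[H, t] for t ∈ {c}.
For H → λ: FIRST(λ) = {λ}, so it goes in M[H, t] for t ∈ {}; since λ ∈ FIRST, also for every t ∈ FOLLOW(H) = {$}.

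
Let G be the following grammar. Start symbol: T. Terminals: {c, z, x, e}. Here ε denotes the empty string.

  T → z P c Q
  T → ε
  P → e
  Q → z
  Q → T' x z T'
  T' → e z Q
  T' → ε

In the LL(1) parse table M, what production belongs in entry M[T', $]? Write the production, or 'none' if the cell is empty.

FIRST(T): from T→z P c Q we get {z}; from T→ε we get {ε}. So FIRST(T) = {ε, z}.
FIRST(P): from P→e we get {e}. So FIRST(P) = {e}.
FIRST(T'): from T'→e z Q we get {e}; from T'→ε we get {ε}. So FIRST(T') = {ε, e}.
FIRST(Q): from Q→z we get {z}; from Q→T' x z T' we get {e, x}. So FIRST(Q) = {e, x, z}.
FOLLOW(T) includes $ since T is the start symbol.
FOLLOW(Q): in T→z P c Q, the suffix after Q is empty, so FOLLOW(Q) ⊇ FOLLOW(T) = {$}; in T'→e z Q, the suffix after Q is empty, so FOLLOW(Q) ⊇ FOLLOW(T') = {$, x}. Thus FOLLOW(Q) = {$, x}.
FOLLOW(T'): in Q→T' x z T' (occurrence 1), T' is followed by x z T' with FIRST {x}; in Q→T' x z T' (occurrence 2), the suffix after T' is empty, so FOLLOW(T') ⊇ FOLLOW(Q) = {$, x}. Thus FOLLOW(T') = {$, x}.
For T' → e z Q: FIRST(e z Q) = {e}, so it goes in M[T', t] for t ∈ {e}.
For T' → ε: FIRST(ε) = {ε}, so it goes in M[T', t] for t ∈ {}; since ε ∈ FIRST, also for every t ∈ FOLLOW(T') = {$, x}.

T' → ε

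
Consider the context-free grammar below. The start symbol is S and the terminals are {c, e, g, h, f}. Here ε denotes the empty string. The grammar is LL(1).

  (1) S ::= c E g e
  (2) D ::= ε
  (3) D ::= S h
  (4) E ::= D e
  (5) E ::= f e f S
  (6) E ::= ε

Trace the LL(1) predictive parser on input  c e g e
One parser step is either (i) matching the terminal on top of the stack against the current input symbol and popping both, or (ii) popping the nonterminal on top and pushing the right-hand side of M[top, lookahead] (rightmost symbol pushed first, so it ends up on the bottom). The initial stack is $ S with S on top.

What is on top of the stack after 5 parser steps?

step 1: stack=$ S  input=c e g e $  — expand S ::= c E g e
step 2: stack=$ e g E c  input=c e g e $  — match c
step 3: stack=$ e g E  input=e g e $  — expand E ::= D e
step 4: stack=$ e g e D  input=e g e $  — expand D ::= ε
step 5: stack=$ e g e  input=e g e $  — match e
Stack after step 5: $ e g (top = g).

g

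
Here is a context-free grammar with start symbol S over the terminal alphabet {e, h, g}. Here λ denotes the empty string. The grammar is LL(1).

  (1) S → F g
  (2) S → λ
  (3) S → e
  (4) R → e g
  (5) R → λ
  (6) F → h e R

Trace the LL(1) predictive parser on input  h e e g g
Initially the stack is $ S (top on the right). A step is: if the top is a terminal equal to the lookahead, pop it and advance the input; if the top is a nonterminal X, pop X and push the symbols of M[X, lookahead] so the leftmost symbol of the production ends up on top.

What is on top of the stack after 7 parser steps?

g

step 1: stack=$ S  input=h e e g g $  — expand S → F g
step 2: stack=$ g F  input=h e e g g $  — expand F → h e R
step 3: stack=$ g R e h  input=h e e g g $  — match h
step 4: stack=$ g R e  input=e e g g $  — match e
step 5: stack=$ g R  input=e g g $  — expand R → e g
step 6: stack=$ g g e  input=e g g $  — match e
step 7: stack=$ g g  input=g g $  — match g
Stack after step 7: $ g (top = g).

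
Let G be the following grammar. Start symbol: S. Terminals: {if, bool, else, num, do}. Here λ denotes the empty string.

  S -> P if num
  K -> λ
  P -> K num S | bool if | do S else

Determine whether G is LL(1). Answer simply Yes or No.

Yes

FIRST(S) = {bool, do, num}
FIRST(K) = {λ}
FIRST(P) = {bool, do, num}
FOLLOW(S) = {$, else, if}
FOLLOW(K) = {num}
FOLLOW(P) = {if}
Each cell of M receives at most one production.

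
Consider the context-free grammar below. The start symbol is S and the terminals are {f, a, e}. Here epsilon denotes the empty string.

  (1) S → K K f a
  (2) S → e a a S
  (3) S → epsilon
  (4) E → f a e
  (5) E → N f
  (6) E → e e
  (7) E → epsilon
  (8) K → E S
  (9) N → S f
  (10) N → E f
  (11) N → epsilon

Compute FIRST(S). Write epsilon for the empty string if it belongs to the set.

{epsilon, e, f}

FIRST(S) = {epsilon, e, f}  (via K K f a)
FIRST(E) = {epsilon, e, f}  (via N f)
FIRST(K) = {epsilon, e, f}  (via E S)
FIRST(N) = {epsilon, e, f}  (via S f, E f)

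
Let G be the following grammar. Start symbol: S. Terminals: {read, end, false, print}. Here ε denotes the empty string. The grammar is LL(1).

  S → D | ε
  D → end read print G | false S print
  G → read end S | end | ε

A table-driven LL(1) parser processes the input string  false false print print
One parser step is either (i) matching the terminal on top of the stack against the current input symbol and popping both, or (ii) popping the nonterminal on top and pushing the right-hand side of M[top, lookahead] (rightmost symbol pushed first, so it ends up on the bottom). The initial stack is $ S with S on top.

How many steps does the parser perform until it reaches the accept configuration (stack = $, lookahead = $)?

     Stack                  Input                      Action
  1  $ S                    false false print print $  expand S → D
  2  $ D                    false false print print $  expand D → false S print
  3  $ print S false        false false print print $  match false
  4  $ print S              false print print $        expand S → D
  5  $ print D              false print print $        expand D → false S print
  6  $ print print S false  false print print $        match false
  7  $ print print S        print print $              expand S → ε
  8  $ print print          print print $              match print
  9  $ print                print $                    match print
Accept reached after 9 steps.

9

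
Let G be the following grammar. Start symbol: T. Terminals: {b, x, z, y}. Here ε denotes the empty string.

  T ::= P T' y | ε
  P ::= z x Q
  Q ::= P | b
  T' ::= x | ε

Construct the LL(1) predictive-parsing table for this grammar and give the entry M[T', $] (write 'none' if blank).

none

FIRST(P) = {z}
FIRST(T') = {ε, x}
FIRST(T) = {ε, z}  (via P T' y)
FIRST(Q) = {b, z}  (via P)
FOLLOW(T) includes $ since T is the start symbol.
FOLLOW(T'): in T::=P T' y, T' is followed by y with FIRST {y}. Thus FOLLOW(T') = {y}.
For T' ::= x: FIRST(x) = {x}, so it goes in M[T', t] for t ∈ {x}.
For T' ::= ε: FIRST(ε) = {ε}, so it goes in M[T', t] for t ∈ {}; since ε ∈ FIRST, also for every t ∈ FOLLOW(T') = {y}.
None of these place a production in M[T', $].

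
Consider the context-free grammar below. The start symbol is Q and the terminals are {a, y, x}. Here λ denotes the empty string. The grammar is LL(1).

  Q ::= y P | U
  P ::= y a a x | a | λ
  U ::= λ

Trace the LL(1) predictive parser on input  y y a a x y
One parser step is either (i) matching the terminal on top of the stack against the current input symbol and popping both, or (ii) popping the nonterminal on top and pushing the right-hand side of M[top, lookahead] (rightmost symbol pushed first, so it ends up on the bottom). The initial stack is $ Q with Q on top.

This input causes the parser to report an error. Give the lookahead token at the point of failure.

y

     Stack      Input          Action
  1  $ Q        y y a a x y $  expand Q ::= y P
  2  $ P y      y y a a x y $  match y
  3  $ P        y a a x y $    expand P ::= y a a x
  4  $ x a a y  y a a x y $    match y
  5  $ x a a    a a x y $      match a
  6  $ x a      a x y $        match a
  7  $ x        x y $          match x
  8  $          y $            error: stack empty but input remains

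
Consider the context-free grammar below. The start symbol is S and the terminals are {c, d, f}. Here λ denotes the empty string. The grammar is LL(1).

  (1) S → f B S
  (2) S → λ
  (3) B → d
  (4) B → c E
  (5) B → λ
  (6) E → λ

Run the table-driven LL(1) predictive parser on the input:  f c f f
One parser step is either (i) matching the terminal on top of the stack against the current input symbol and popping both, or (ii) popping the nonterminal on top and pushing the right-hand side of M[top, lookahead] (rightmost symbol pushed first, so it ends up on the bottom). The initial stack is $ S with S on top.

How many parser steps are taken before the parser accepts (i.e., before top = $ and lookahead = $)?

step 1: stack=$ S  input=f c f f $  — expand S → f B S
step 2: stack=$ S B f  input=f c f f $  — match f
step 3: stack=$ S B  input=c f f $  — expand B → c E
step 4: stack=$ S E c  input=c f f $  — match c
step 5: stack=$ S E  input=f f $  — expand E → λ
step 6: stack=$ S  input=f f $  — expand S → f B S
step 7: stack=$ S B f  input=f f $  — match f
step 8: stack=$ S B  input=f $  — expand B → λ
step 9: stack=$ S  input=f $  — expand S → f B S
step 10: stack=$ S B f  input=f $  — match f
step 11: stack=$ S B  input=$  — expand B → λ
step 12: stack=$ S  input=$  — expand S → λ
Accept reached after 12 steps.

12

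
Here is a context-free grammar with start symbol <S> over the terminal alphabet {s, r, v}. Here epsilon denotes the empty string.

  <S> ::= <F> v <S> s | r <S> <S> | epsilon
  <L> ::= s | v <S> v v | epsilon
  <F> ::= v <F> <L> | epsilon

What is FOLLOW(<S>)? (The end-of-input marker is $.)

{$, r, s, v}

FIRST(<L>): from <L>::=s we get {s}; from <L>::=v <S> v v we get {v}; from <L>::=epsilon we get {epsilon}. So FIRST(<L>) = {epsilon, s, v}.
FIRST(<F>): from <F>::=v <F> <L> we get {v}; from <F>::=epsilon we get {epsilon}. So FIRST(<F>) = {epsilon, v}.
FIRST(<S>): from <S>::=<F> v <S> s we get {v}; from <S>::=r <S> <S> we get {r}; from <S>::=epsilon we get {epsilon}. So FIRST(<S>) = {epsilon, r, v}.
FOLLOW(<S>) includes $ since <S> is the start symbol.
FOLLOW(<S>): in <S>::=<F> v <S> s, <S> is followed by s with FIRST {s}; in <S>::=r <S> <S> (occurrence 1), <S> is followed by <S> with FIRST {epsilon, r, v}; in <S>::=r <S> <S> (occurrence 1), the suffix after <S> is nullable (adds nothing new); in <S>::=r <S> <S> (occurrence 2), the suffix after <S> is empty (adds nothing new); in <L>::=v <S> v v, <S> is followed by v v with FIRST {v}. Thus FOLLOW(<S>) = {$, r, s, v}.
FOLLOW(<F>): in <S>::=<F> v <S> s, <F> is followed by v <S> s with FIRST {v}; in <F>::=v <F> <L>, <F> is followed by <L> with FIRST {epsilon, s, v}; in <F>::=v <F> <L>, the suffix after <F> is nullable (adds nothing new). Thus FOLLOW(<F>) = {s, v}.
FOLLOW(<L>): in <F>::=v <F> <L>, the suffix after <L> is empty, so FOLLOW(<L>) ⊇ FOLLOW(<F>) = {s, v}. Thus FOLLOW(<L>) = {s, v}.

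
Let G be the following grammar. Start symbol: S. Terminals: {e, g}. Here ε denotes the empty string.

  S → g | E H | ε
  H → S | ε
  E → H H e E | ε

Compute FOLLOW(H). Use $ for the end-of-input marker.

FIRST(S): from S→g we get {g}; from S→E H we get {ε, e, g}; from S→ε we get {ε}. So FIRST(S) = {ε, e, g}.
FIRST(H): from H→S we get {ε, e, g}; from H→ε we get {ε}. So FIRST(H) = {ε, e, g}.
FIRST(E): from E→H H e E we get {e, g}; from E→ε we get {ε}. So FIRST(E) = {ε, e, g}.
FOLLOW(S) includes $ since S is the start symbol.
FOLLOW(S): in H→S, the suffix after S is empty, so FOLLOW(S) ⊇ FOLLOW(H) = {$, e, g}. Thus FOLLOW(S) = {$, e, g}.
FOLLOW(H): in S→E H, the suffix after H is empty, so FOLLOW(H) ⊇ FOLLOW(S) = {$, e, g}; in E→H H e E (occurrence 1), H is followed by H e E with FIRST {e, g}; in E→H H e E (occurrence 2), H is followed by e E with FIRST {e}. Thus FOLLOW(H) = {$, e, g}.
FOLLOW(E): in S→E H, E is followed by H with FIRST {ε, e, g}; in S→E H, the suffix after E is nullable, so FOLLOW(E) ⊇ FOLLOW(S) = {$, e, g}; in E→H H e E, the suffix after E is empty (adds nothing new). Thus FOLLOW(E) = {$, e, g}.

{$, e, g}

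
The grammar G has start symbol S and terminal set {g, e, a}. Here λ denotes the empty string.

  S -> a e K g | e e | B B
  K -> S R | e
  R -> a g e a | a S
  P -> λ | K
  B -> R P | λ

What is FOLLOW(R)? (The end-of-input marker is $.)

FIRST(R): from R->a g e a we get {a}; from R->a S we get {a}. So FIRST(R) = {a}.
FIRST(B): from B->R P we get {a}; from B->λ we get {λ}. So FIRST(B) = {λ, a}.
FIRST(S): from S->a e K g we get {a}; from S->e e we get {e}; from S->B B we get {λ, a}. So FIRST(S) = {λ, a, e}.
FIRST(K): from K->S R we get {a, e}; from K->e we get {e}. So FIRST(K) = {a, e}.
FIRST(P): from P->λ we get {λ}; from P->K we get {a, e}. So FIRST(P) = {λ, a, e}.
FOLLOW(S) includes $ since S is the start symbol.
FOLLOW(S): in K->S R, S is followed by R with FIRST {a}; in R->a S, the suffix after S is empty, so FOLLOW(S) ⊇ FOLLOW(R) = {$, a, e, g}. Thus FOLLOW(S) = {$, a, e, g}.
FOLLOW(B): in S->B B (occurrence 1), B is followed by B with FIRST {λ, a}; in S->B B (occurrence 1), the suffix after B is nullable, so FOLLOW(B) ⊇ FOLLOW(S) = {$, a, e, g}; in S->B B (occurrence 2), the suffix after B is empty, so FOLLOW(B) ⊇ FOLLOW(S) = {$, a, e, g}. Thus FOLLOW(B) = {$, a, e, g}.
FOLLOW(P): in B->R P, the suffix after P is empty, so FOLLOW(P) ⊇ FOLLOW(B) = {$, a, e, g}. Thus FOLLOW(P) = {$, a, e, g}.
FOLLOW(K): in S->a e K g, K is followed by g with FIRST {g}; in P->K, the suffix after K is empty, so FOLLOW(K) ⊇ FOLLOW(P) = {$, a, e, g}. Thus FOLLOW(K) = {$, a, e, g}.
FOLLOW(R): in K->S R, the suffix after R is empty, so FOLLOW(R) ⊇ FOLLOW(K) = {$, a, e, g}; in B->R P, R is followed by P with FIRST {λ, a, e}; in B->R P, the suffix after R is nullable, so FOLLOW(R) ⊇ FOLLOW(B) = {$, a, e, g}. Thus FOLLOW(R) = {$, a, e, g}.

{$, a, e, g}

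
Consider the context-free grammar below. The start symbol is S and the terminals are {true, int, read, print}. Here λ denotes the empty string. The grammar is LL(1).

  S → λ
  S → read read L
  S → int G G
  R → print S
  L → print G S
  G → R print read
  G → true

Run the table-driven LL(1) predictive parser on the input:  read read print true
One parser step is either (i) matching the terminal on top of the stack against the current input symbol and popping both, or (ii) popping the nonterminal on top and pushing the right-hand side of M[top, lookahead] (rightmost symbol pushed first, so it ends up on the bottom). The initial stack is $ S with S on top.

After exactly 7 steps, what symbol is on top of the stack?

S

step 1: stack=$ S  input=read read print true $  — expand S → read read L
step 2: stack=$ L read read  input=read read print true $  — match read
step 3: stack=$ L read  input=read print true $  — match read
step 4: stack=$ L  input=print true $  — expand L → print G S
step 5: stack=$ S G print  input=print true $  — match print
step 6: stack=$ S G  input=true $  — expand G → true
step 7: stack=$ S true  input=true $  — match true
Stack after step 7: $ S (top = S).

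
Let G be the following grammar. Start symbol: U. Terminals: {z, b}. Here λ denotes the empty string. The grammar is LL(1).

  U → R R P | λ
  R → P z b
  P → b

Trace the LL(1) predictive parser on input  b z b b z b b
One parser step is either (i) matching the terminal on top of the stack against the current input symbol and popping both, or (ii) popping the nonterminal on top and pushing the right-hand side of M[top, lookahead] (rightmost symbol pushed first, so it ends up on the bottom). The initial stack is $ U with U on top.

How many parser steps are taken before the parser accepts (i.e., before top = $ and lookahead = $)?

13

step 1: stack=$ U  input=b z b b z b b $  — expand U → R R P
step 2: stack=$ P R R  input=b z b b z b b $  — expand R → P z b
step 3: stack=$ P R b z P  input=b z b b z b b $  — expand P → b
step 4: stack=$ P R b z b  input=b z b b z b b $  — match b
step 5: stack=$ P R b z  input=z b b z b b $  — match z
step 6: stack=$ P R b  input=b b z b b $  — match b
step 7: stack=$ P R  input=b z b b $  — expand R → P z b
step 8: stack=$ P b z P  input=b z b b $  — expand P → b
step 9: stack=$ P b z b  input=b z b b $  — match b
step 10: stack=$ P b z  input=z b b $  — match z
step 11: stack=$ P b  input=b b $  — match b
step 12: stack=$ P  input=b $  — expand P → b
step 13: stack=$ b  input=b $  — match b
Accept reached after 13 steps.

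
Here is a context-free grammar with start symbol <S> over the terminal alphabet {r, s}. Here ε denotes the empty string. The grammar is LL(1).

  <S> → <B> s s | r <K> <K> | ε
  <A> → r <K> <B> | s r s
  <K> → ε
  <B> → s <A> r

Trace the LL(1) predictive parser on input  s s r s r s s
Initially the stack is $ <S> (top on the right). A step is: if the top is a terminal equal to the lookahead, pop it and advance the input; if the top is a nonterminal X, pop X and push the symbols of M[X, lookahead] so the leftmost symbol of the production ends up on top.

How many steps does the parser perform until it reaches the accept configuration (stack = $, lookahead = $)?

10

step 1: stack=$ <S>  input=s s r s r s s $  — expand <S> → <B> s s
step 2: stack=$ s s <B>  input=s s r s r s s $  — expand <B> → s <A> r
step 3: stack=$ s s r <A> s  input=s s r s r s s $  — match s
step 4: stack=$ s s r <A>  input=s r s r s s $  — expand <A> → s r s
step 5: stack=$ s s r s r s  input=s r s r s s $  — match s
step 6: stack=$ s s r s r  input=r s r s s $  — match r
step 7: stack=$ s s r s  input=s r s s $  — match s
step 8: stack=$ s s r  input=r s s $  — match r
step 9: stack=$ s s  input=s s $  — match s
step 10: stack=$ s  input=s $  — match s
Accept reached after 10 steps.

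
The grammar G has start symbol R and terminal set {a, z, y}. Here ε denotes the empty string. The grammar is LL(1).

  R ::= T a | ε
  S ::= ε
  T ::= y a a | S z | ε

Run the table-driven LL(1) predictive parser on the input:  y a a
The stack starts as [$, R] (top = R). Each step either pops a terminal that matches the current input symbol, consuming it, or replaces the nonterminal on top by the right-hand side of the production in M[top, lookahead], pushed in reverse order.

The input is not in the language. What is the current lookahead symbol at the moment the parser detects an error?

step 1: stack=$ R  input=y a a $  — expand R ::= T a
step 2: stack=$ a T  input=y a a $  — expand T ::= y a a
step 3: stack=$ a a a y  input=y a a $  — match y
step 4: stack=$ a a a  input=a a $  — match a
step 5: stack=$ a a  input=a $  — match a
step 6: stack=$ a  input=$  — error: top is terminal a but lookahead is $

$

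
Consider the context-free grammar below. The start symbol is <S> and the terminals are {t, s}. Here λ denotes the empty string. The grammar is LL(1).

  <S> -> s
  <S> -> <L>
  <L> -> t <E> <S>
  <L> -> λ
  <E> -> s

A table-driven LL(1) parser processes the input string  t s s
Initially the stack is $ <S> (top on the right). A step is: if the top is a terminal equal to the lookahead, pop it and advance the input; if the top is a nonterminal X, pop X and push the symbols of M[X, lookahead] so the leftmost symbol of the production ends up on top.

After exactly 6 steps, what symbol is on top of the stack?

step 1: stack=$ <S>  input=t s s $  — expand <S> -> <L>
step 2: stack=$ <L>  input=t s s $  — expand <L> -> t <E> <S>
step 3: stack=$ <S> <E> t  input=t s s $  — match t
step 4: stack=$ <S> <E>  input=s s $  — expand <E> -> s
step 5: stack=$ <S> s  input=s s $  — match s
step 6: stack=$ <S>  input=s $  — expand <S> -> s
Stack after step 6: $ s (top = s).

s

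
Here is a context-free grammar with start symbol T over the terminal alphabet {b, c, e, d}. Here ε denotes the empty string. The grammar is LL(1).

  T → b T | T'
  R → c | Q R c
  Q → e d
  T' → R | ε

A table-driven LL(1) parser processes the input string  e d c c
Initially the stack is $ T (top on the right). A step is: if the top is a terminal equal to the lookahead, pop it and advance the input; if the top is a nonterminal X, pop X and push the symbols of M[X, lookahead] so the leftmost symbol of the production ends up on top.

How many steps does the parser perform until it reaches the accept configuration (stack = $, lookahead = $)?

9

     Stack      Input      Action
  1  $ T        e d c c $  expand T → T'
  2  $ T'       e d c c $  expand T' → R
  3  $ R        e d c c $  expand R → Q R c
  4  $ c R Q    e d c c $  expand Q → e d
  5  $ c R d e  e d c c $  match e
  6  $ c R d    d c c $    match d
  7  $ c R      c c $      expand R → c
  8  $ c c      c c $      match c
  9  $ c        c $        match c
Accept reached after 9 steps.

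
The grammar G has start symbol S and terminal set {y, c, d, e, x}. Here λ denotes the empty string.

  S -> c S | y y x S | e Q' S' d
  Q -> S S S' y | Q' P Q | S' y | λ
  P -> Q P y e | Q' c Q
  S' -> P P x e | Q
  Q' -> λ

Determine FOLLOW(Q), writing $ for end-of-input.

{c, d, e, x, y}

FIRST(S): from S->c S we get {c}; from S->y y x S we get {y}; from S->e Q' S' d we get {e}. So FIRST(S) = {c, e, y}.
FIRST(Q'): from Q'->λ we get {λ}. So FIRST(Q') = {λ}.
FIRST(Q): from Q->S S S' y we get {c, e, y}; from Q->Q' P Q we get {c, e, y}; from Q->S' y we get {c, e, y}; from Q->λ we get {λ}. So FIRST(Q) = {λ, c, e, y}.
FIRST(P): from P->Q P y e we get {c, e, y}; from P->Q' c Q we get {c}. So FIRST(P) = {c, e, y}.
FIRST(S'): from S'->P P x e we get {c, e, y}; from S'->Q we get {λ, c, e, y}. So FIRST(S') = {λ, c, e, y}.
FOLLOW(S) includes $ since S is the start symbol.
FOLLOW(S): in S->c S, the suffix after S is empty (adds nothing new); in S->y y x S, the suffix after S is empty (adds nothing new); in Q->S S S' y (occurrence 1), S is followed by S S' y with FIRST {c, e, y}; in Q->S S S' y (occurrence 2), S is followed by S' y with FIRST {c, e, y}. Thus FOLLOW(S) = {$, c, e, y}.
FOLLOW(S'): in S->e Q' S' d, S' is followed by d with FIRST {d}; in Q->S S S' y, S' is followed by y with FIRST {y}; in Q->S' y, S' is followed by y with FIRST {y}. Thus FOLLOW(S') = {d, y}.
FOLLOW(Q'): in S->e Q' S' d, Q' is followed by S' d with FIRST {c, d, e, y}; in Q->Q' P Q, Q' is followed by P Q with FIRST {c, e, y}; in P->Q' c Q, Q' is followed by c Q with FIRST {c}. Thus FOLLOW(Q') = {c, d, e, y}.
FOLLOW(Q): in Q->Q' P Q, the suffix after Q is empty (adds nothing new); in P->Q P y e, Q is followed by P y e with FIRST {c, e, y}; in P->Q' c Q, the suffix after Q is empty, so FOLLOW(Q) ⊇ FOLLOW(P) = {c, d, e, x, y}; in S'->Q, the suffix after Q is empty, so FOLLOW(Q) ⊇ FOLLOW(S') = {d, y}. Thus FOLLOW(Q) = {c, d, e, x, y}.
FOLLOW(P): in Q->Q' P Q, P is followed by Q with FIRST {λ, c, e, y}; in Q->Q' P Q, the suffix after P is nullable, so FOLLOW(P) ⊇ FOLLOW(Q) = {c, d, e, x, y}; in P->Q P y e, P is followed by y e with FIRST {y}; in S'->P P x e (occurrence 1), P is followed by P x e with FIRST {c, e, y}; in S'->P P x e (occurrence 2), P is followed by x e with FIRST {x}. Thus FOLLOW(P) = {c, d, e, x, y}.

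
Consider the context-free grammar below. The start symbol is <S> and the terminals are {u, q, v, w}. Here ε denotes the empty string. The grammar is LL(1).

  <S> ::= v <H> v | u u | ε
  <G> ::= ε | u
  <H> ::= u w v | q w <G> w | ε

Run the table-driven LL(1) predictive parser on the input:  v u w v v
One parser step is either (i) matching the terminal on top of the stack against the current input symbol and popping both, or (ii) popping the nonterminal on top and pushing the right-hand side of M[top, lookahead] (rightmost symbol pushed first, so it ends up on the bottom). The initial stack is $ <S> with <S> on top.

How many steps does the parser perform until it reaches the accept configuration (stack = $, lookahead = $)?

     Stack      Input        Action
  1  $ <S>      v u w v v $  expand <S> ::= v <H> v
  2  $ v <H> v  v u w v v $  match v
  3  $ v <H>    u w v v $    expand <H> ::= u w v
  4  $ v v w u  u w v v $    match u
  5  $ v v w    w v v $      match w
  6  $ v v      v v $        match v
  7  $ v        v $          match v
Accept reached after 7 steps.

7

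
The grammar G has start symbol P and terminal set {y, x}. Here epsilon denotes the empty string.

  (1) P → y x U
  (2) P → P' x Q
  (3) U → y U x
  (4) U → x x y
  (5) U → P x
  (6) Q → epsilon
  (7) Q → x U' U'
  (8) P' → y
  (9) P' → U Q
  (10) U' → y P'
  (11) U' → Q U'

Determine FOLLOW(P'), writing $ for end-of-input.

{$, x, y}

FIRST(Q) = {epsilon, x}
FIRST(U') = {x, y}  (via Q U')
FIRST(P) = {x, y}  (via P' x Q)
FIRST(U) = {x, y}  (via P x)
FIRST(P') = {x, y}  (via U Q)
FOLLOW(P) includes $ since P is the start symbol.
FOLLOW(P): in U→P x, P is followed by x with FIRST {x}. Thus FOLLOW(P) = {$, x}.
FOLLOW(U): in P→y x U, the suffix after U is empty, so FOLLOW(U) ⊇ FOLLOW(P) = {$, x}; in U→y U x, U is followed by x with FIRST {x}; in P'→U Q, U is followed by Q with FIRST {epsilon, x}; in P'→U Q, the suffix after U is nullable, so FOLLOW(U) ⊇ FOLLOW(P') = {$, x, y}. Thus FOLLOW(U) = {$, x, y}.
FOLLOW(Q): in P→P' x Q, the suffix after Q is empty, so FOLLOW(Q) ⊇ FOLLOW(P) = {$, x}; in P'→U Q, the suffix after Q is empty, so FOLLOW(Q) ⊇ FOLLOW(P') = {$, x, y}; in U'→Q U', Q is followed by U' with FIRST {x, y}. Thus FOLLOW(Q) = {$, x, y}.
FOLLOW(U'): in Q→x U' U' (occurrence 1), U' is followed by U' with FIRST {x, y}; in Q→x U' U' (occurrence 2), the suffix after U' is empty, so FOLLOW(U') ⊇ FOLLOW(Q) = {$, x, y}; in U'→Q U', the suffix after U' is empty (adds nothing new). Thus FOLLOW(U') = {$, x, y}.
FOLLOW(P'): in P→P' x Q, P' is followed by x Q with FIRST {x}; in U'→y P', the suffix after P' is empty, so FOLLOW(P') ⊇ FOLLOW(U') = {$, x, y}. Thus FOLLOW(P') = {$, x, y}.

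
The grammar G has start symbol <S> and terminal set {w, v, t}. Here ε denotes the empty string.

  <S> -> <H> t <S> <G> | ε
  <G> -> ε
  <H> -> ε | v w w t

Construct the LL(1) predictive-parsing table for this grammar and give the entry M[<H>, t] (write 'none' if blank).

<H> -> ε

FIRST(<G>): from <G>->ε we get {ε}. So FIRST(<G>) = {ε}.
FIRST(<H>): from <H>->ε we get {ε}; from <H>->v w w t we get {v}. So FIRST(<H>) = {ε, v}.
FIRST(<S>): from <S>-><H> t <S> <G> we get {t, v}; from <S>->ε we get {ε}. So FIRST(<S>) = {ε, t, v}.
FOLLOW(<S>) includes $ since <S> is the start symbol.
FOLLOW(<H>): in <S>-><H> t <S> <G>, <H> is followed by t <S> <G> with FIRST {t}. Thus FOLLOW(<H>) = {t}.
For <H> -> ε: FIRST(ε) = {ε}, so it goes in M[<H>, t] for t ∈ {}; since ε ∈ FIRST, also for every t ∈ FOLLOW(<H>) = {t}.
For <H> -> v w w t: FIRST(v w w t) = {v}, so it goes in M[<H>, t] for t ∈ {v}.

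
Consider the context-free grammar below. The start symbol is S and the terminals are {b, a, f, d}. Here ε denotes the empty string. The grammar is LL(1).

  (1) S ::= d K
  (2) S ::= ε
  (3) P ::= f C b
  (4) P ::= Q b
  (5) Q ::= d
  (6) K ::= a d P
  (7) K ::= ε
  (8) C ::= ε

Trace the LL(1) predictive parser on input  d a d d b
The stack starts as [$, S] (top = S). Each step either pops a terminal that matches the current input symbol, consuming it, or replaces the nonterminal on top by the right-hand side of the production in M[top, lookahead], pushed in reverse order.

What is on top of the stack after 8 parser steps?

     Stack    Input        Action
  1  $ S      d a d d b $  expand S ::= d K
  2  $ K d    d a d d b $  match d
  3  $ K      a d d b $    expand K ::= a d P
  4  $ P d a  a d d b $    match a
  5  $ P d    d d b $      match d
  6  $ P      d b $        expand P ::= Q b
  7  $ b Q    d b $        expand Q ::= d
  8  $ b d    d b $        match d
Stack after step 8: $ b (top = b).

b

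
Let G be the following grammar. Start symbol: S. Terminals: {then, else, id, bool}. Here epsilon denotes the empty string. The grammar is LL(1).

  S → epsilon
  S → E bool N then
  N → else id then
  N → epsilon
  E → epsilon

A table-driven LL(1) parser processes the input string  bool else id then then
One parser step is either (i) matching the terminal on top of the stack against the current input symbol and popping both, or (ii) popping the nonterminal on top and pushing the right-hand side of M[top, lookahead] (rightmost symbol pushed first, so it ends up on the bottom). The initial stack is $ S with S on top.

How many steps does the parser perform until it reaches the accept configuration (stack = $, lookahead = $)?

step 1: stack=$ S  input=bool else id then then $  — expand S → E bool N then
step 2: stack=$ then N bool E  input=bool else id then then $  — expand E → epsilon
step 3: stack=$ then N bool  input=bool else id then then $  — match bool
step 4: stack=$ then N  input=else id then then $  — expand N → else id then
step 5: stack=$ then then id else  input=else id then then $  — match else
step 6: stack=$ then then id  input=id then then $  — match id
step 7: stack=$ then then  input=then then $  — match then
step 8: stack=$ then  input=then $  — match then
Accept reached after 8 steps.

8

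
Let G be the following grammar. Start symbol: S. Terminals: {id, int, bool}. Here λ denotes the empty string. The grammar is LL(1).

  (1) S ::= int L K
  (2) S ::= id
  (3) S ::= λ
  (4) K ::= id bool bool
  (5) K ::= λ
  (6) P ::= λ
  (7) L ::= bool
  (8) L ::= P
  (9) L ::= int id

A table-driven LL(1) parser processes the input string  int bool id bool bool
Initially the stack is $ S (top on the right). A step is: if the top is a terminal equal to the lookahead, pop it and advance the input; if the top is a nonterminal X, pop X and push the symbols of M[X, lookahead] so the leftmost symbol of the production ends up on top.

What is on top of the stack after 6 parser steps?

     Stack           Input                    Action
  1  $ S             int bool id bool bool $  expand S ::= int L K
  2  $ K L int       int bool id bool bool $  match int
  3  $ K L           bool id bool bool $      expand L ::= bool
  4  $ K bool        bool id bool bool $      match bool
  5  $ K             id bool bool $           expand K ::= id bool bool
  6  $ bool bool id  id bool bool $           match id
Stack after step 6: $ bool bool (top = bool).

bool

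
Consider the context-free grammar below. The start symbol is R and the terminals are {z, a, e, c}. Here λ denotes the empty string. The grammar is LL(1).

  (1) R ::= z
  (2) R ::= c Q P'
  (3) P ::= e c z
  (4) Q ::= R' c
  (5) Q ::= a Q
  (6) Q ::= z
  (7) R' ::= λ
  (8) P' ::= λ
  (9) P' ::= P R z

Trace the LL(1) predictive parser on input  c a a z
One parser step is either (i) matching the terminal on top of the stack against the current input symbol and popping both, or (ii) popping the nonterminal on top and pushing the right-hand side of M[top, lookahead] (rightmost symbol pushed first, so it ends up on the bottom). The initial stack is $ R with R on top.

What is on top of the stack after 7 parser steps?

step 1: stack=$ R  input=c a a z $  — expand R ::= c Q P'
step 2: stack=$ P' Q c  input=c a a z $  — match c
step 3: stack=$ P' Q  input=a a z $  — expand Q ::= a Q
step 4: stack=$ P' Q a  input=a a z $  — match a
step 5: stack=$ P' Q  input=a z $  — expand Q ::= a Q
step 6: stack=$ P' Q a  input=a z $  — match a
step 7: stack=$ P' Q  input=z $  — expand Q ::= z
Stack after step 7: $ P' z (top = z).

z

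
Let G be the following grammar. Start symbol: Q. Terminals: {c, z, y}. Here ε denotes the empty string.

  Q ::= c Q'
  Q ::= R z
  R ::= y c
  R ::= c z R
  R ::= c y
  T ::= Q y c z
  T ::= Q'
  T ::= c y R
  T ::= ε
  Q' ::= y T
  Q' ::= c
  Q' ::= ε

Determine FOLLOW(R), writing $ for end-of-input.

{$, y, z}

FIRST(R) = {c, y}
FIRST(Q') = {ε, c, y}
FIRST(Q) = {c, y}  (via R z)
FIRST(T) = {ε, c, y}  (via Q y c z, Q')
FOLLOW(Q) includes $ since Q is the start symbol.
FOLLOW(Q): in T::=Q y c z, Q is followed by y c z with FIRST {y}. Thus FOLLOW(Q) = {$, y}.
FOLLOW(R): in Q::=R z, R is followed by z with FIRST {z}; in R::=c z R, the suffix after R is empty (adds nothing new); in T::=c y R, the suffix after R is empty, so FOLLOW(R) ⊇ FOLLOW(T) = {$, y}. Thus FOLLOW(R) = {$, y, z}.
FOLLOW(T): in Q'::=y T, the suffix after T is empty, so FOLLOW(T) ⊇ FOLLOW(Q') = {$, y}. Thus FOLLOW(T) = {$, y}.
FOLLOW(Q'): in Q::=c Q', the suffix after Q' is empty, so FOLLOW(Q') ⊇ FOLLOW(Q) = {$, y}; in T::=Q', the suffix after Q' is empty, so FOLLOW(Q') ⊇ FOLLOW(T) = {$, y}. Thus FOLLOW(Q') = {$, y}.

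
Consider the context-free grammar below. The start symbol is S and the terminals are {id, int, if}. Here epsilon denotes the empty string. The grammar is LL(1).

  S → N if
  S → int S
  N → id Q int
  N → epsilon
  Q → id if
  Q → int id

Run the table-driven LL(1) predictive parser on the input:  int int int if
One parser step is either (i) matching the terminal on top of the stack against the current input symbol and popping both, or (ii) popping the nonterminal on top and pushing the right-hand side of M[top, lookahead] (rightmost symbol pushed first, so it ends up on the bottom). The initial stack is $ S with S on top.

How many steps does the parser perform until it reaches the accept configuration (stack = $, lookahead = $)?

9

     Stack    Input             Action
  1  $ S      int int int if $  expand S → int S
  2  $ S int  int int int if $  match int
  3  $ S      int int if $      expand S → int S
  4  $ S int  int int if $      match int
  5  $ S      int if $          expand S → int S
  6  $ S int  int if $          match int
  7  $ S      if $              expand S → N if
  8  $ if N   if $              expand N → epsilon
  9  $ if     if $              match if
Accept reached after 9 steps.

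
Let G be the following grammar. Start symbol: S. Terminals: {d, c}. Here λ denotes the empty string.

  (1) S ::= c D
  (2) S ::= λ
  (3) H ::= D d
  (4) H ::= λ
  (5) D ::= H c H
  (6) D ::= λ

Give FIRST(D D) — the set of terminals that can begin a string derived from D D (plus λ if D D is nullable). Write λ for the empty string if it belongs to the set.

FIRST(S) = {λ, c}
FIRST(H) = {λ, c, d}  (via D d)
FIRST(D) = {λ, c, d}  (via H c H)
FIRST(D D): take FIRST of each symbol in turn, carrying on past any symbol whose FIRST contains λ; result {λ, c, d}.

{λ, c, d}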